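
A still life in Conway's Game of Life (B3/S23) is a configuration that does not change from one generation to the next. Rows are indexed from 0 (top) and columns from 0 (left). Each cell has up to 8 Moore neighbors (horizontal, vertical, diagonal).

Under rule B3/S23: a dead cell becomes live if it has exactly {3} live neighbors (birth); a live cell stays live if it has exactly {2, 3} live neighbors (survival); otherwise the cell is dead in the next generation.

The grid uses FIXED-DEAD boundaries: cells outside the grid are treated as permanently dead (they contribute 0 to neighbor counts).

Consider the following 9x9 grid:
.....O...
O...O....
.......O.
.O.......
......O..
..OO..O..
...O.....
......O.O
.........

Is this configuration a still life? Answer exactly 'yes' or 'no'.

Compute generation 1 and compare to generation 0 (given above):
Generation 1:
.........
.........
.........
.........
..O......
..OO.....
..OO...O.
.........
.........
Cell (0,5) differs: gen0=1 vs gen1=0 -> NOT a still life.

Answer: no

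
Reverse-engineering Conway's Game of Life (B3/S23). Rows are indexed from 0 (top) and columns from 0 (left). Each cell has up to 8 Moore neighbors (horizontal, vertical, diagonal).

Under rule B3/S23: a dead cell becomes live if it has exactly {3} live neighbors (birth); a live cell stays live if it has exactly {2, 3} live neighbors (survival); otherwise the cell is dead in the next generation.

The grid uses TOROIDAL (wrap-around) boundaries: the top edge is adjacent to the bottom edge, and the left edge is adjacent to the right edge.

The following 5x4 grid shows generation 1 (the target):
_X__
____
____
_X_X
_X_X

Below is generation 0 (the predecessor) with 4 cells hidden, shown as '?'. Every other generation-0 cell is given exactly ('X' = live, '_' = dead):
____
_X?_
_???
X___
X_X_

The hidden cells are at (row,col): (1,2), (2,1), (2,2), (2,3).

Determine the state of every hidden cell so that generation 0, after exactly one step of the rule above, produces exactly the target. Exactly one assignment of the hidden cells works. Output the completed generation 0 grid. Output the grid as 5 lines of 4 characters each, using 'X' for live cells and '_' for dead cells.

Hidden generation-0 cells (in order): (1,2), (2,1), (2,2), (2,3).
A hidden cell only influences target cells in its own 3x3 neighborhood. Try each of the 2^4 = 16 assignments, step the completed generation 0 forward once under B3/S23, and compare with the target:
  (1,2)=_ (2,1)=_ (2,2)=_ (2,3)=_ -> step reproduces the target at every cell -> ACCEPT
  (1,2)=_ (2,1)=_ (2,2)=_ (2,3)=X -> step gives (2,0)='X' but target has '_' -> reject
  (1,2)=_ (2,1)=_ (2,2)=X (2,3)=_ -> step gives (2,1)='X' but target has '_' -> reject
  (1,2)=_ (2,1)=_ (2,2)=X (2,3)=X -> step gives (1,2)='X' but target has '_' -> reject
  (1,2)=_ (2,1)=X (2,2)=_ (2,3)=_ -> step gives (2,0)='X' but target has '_' -> reject
  (1,2)=_ (2,1)=X (2,2)=_ (2,3)=X -> step gives (1,0)='X' but target has '_' -> reject
  (1,2)=_ (2,1)=X (2,2)=X (2,3)=_ -> step gives (1,1)='X' but target has '_' -> reject
  (1,2)=_ (2,1)=X (2,2)=X (2,3)=X -> step gives (1,0)='X' but target has '_' -> reject
  (1,2)=X (2,1)=_ (2,2)=_ (2,3)=_ -> step gives (0,1)='_' but target has 'X' -> reject
  (1,2)=X (2,1)=_ (2,2)=_ (2,3)=X -> step gives (0,1)='_' but target has 'X' -> reject
  (1,2)=X (2,1)=_ (2,2)=X (2,3)=_ -> step gives (0,1)='_' but target has 'X' -> reject
  (1,2)=X (2,1)=_ (2,2)=X (2,3)=X -> step gives (0,1)='_' but target has 'X' -> reject
  (1,2)=X (2,1)=X (2,2)=_ (2,3)=_ -> step gives (0,1)='_' but target has 'X' -> reject
  (1,2)=X (2,1)=X (2,2)=_ (2,3)=X -> step gives (0,1)='_' but target has 'X' -> reject
  (1,2)=X (2,1)=X (2,2)=X (2,3)=_ -> step gives (0,1)='_' but target has 'X' -> reject
  (1,2)=X (2,1)=X (2,2)=X (2,3)=X -> step gives (0,1)='_' but target has 'X' -> reject
Unique solution: (1,2)=dead, (2,1)=dead, (2,2)=dead, (2,3)=dead.
Check: live-neighbor counts of every cell in the completed generation 0:
2322
1010
2211
1313
1303
Applying B3/S23 to generation 0 with these counts gives:
_X__
____
____
_X_X
_X_X
which matches the target exactly.

Answer: ____
_X__
____
X___
X_X_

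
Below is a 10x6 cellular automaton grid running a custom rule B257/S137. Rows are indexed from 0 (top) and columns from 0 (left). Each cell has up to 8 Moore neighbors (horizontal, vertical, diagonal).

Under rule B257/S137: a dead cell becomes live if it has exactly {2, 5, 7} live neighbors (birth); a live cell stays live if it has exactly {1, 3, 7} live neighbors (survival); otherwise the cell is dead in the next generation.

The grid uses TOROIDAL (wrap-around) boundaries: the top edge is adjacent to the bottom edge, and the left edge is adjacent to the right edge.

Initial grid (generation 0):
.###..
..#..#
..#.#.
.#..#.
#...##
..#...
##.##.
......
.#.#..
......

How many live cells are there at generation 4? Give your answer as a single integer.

Simulating step by step:
Generation 0 (given above): 19 live cells
Generation 1: 21 live cells
#.#.#.
#..#.#
#.....
..#.##
..#..#
.....#
#...##
.....#
..#...
#.#.#.
Generation 2: 28 live cells
##.##.
#.#...
#.#..#
..#..#
.##..#
.#.#..
#...#.
.#.#.#
#.#.#.
##.##.
Generation 3: 24 live cells
..#.##
..#..#
##..##
###..#
.#...#
.#....
#...#.
.#.#..
.#.#.#
..#...
Generation 4: 15 live cells
#.....
#...#.
....#.
#.##..
....#.
..#.#.
...###
......
..#...
..#...
Population at generation 4: 15

Answer: 15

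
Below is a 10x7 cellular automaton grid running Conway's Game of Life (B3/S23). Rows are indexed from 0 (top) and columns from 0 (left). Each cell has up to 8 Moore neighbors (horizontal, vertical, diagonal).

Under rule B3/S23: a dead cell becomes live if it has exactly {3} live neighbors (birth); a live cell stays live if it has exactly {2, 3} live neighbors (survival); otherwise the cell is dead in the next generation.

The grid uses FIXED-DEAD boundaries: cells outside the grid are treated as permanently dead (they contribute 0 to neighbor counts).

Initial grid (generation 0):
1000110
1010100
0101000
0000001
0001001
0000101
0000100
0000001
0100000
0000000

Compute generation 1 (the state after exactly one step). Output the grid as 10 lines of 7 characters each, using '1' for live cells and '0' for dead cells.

Simulating step by step:
Generation 0 (given above): 16 live cells
Generation 1: 15 live cells
(generation 1 grid is the final answer)

Answer: 0101110
1010110
0111000
0010000
0000001
0001100
0000000
0000000
0000000
0000000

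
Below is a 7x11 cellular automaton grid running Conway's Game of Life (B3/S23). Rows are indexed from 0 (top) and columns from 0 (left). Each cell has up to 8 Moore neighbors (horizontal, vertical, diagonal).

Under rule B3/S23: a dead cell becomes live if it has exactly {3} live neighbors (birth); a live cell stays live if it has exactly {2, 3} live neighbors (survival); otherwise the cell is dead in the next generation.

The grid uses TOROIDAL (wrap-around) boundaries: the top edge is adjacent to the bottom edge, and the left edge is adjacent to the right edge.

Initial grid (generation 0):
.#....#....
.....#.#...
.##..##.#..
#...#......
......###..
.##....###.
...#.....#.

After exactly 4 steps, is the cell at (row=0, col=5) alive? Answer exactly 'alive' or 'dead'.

Answer: alive

Derivation:
Simulating step by step:
Generation 0 (given above): 21 live cells
Generation 1: 21 live cells
......#....
.##..#.#...
.#..####...
.#......#..
.#....#..#.
..#...#..#.
.#.....#.#.
Generation 2: 33 live cells
.##...###..
.##.#..#...
##..##.##..
###.....#..
.##....###.
.##...##.##
......###..
Generation 3: 21 live cells
.###.#.....
....#......
....#####..
...#..#...#
...#..#....
###.......#
#....#.....
Generation 4: 21 live cells
.###.#.....
..#....#...
...##.##...
...#.......
.#.#......#
###.......#
...##.....#

Cell (0,5) at generation 4: 1 -> alive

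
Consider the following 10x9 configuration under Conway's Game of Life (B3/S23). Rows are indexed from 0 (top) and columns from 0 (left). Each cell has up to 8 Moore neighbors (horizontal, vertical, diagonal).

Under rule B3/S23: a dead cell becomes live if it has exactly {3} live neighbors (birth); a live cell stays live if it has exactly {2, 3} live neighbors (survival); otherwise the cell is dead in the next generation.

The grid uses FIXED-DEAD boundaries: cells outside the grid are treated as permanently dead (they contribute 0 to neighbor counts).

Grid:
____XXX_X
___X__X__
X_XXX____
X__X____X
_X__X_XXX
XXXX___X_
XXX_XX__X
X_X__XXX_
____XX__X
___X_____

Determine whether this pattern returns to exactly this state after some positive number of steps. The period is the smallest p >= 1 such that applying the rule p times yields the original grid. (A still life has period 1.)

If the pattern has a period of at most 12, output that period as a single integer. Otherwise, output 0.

Answer: 0

Derivation:
Simulating and comparing each generation to the original:
Gen 0 (original, given above): 38 live cells
Gen 1: 28 live cells, differs from original
Gen 2: 34 live cells, differs from original
Gen 3: 24 live cells, differs from original
Gen 4: 18 live cells, differs from original
Gen 5: 21 live cells, differs from original
Gen 6: 18 live cells, differs from original
Gen 7: 12 live cells, differs from original
Gen 8: 16 live cells, differs from original
Gen 9: 15 live cells, differs from original
Gen 10: 14 live cells, differs from original
Gen 11: 17 live cells, differs from original
Gen 12: 18 live cells, differs from original
No period found within 12 steps.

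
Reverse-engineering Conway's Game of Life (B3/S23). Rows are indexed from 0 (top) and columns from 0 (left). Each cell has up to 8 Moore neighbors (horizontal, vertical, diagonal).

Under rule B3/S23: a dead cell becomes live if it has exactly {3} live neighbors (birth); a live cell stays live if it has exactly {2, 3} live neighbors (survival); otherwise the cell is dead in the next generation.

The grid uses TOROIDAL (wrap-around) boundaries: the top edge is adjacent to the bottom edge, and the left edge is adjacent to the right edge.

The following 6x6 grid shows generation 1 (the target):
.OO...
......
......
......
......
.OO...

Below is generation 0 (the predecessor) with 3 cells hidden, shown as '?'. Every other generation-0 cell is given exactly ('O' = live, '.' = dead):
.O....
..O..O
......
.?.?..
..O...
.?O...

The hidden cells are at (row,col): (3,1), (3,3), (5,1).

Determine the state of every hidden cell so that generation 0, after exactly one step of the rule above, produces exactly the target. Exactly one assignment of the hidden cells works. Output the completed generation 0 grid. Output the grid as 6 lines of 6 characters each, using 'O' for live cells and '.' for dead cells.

Hidden generation-0 cells (in order): (3,1), (3,3), (5,1).
A hidden cell only influences target cells in its own 3x3 neighborhood. Try each of the 2^3 = 8 assignments, step the completed generation 0 forward once under B3/S23, and compare with the target:
  (3,1)=. (3,3)=. (5,1)=. -> step reproduces the target at every cell -> ACCEPT
  (3,1)=. (3,3)=. (5,1)=O -> step gives (0,0)='O' but target has '.' -> reject
  (3,1)=. (3,3)=O (5,1)=. -> step gives (4,2)='O' but target has '.' -> reject
  (3,1)=. (3,3)=O (5,1)=O -> step gives (0,0)='O' but target has '.' -> reject
  (3,1)=O (3,3)=. (5,1)=. -> step gives (4,1)='O' but target has '.' -> reject
  (3,1)=O (3,3)=. (5,1)=O -> step gives (0,0)='O' but target has '.' -> reject
  (3,1)=O (3,3)=O (5,1)=. -> step gives (2,2)='O' but target has '.' -> reject
  (3,1)=O (3,3)=O (5,1)=O -> step gives (0,0)='O' but target has '.' -> reject
Unique solution: (3,1)=dead, (3,3)=dead, (5,1)=dead.
Check: live-neighbor counts of every cell in the completed generation 0:
223211
221110
111111
011100
021200
132200
Applying B3/S23 to generation 0 with these counts gives:
.OO...
......
......
......
......
.OO...
which matches the target exactly.

Answer: .O....
..O..O
......
......
..O...
..O...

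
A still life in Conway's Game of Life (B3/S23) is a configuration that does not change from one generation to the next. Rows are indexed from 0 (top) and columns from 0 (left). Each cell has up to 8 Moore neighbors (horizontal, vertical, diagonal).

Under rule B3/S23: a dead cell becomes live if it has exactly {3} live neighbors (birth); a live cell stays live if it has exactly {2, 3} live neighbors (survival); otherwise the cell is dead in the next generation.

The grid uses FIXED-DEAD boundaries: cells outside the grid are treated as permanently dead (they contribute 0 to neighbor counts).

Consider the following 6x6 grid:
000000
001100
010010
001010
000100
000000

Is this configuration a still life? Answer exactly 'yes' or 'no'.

Compute generation 1 and compare to generation 0 (given above):
Generation 1:
000000
001100
010010
001010
000100
000000
The grids are IDENTICAL -> still life.

Answer: yes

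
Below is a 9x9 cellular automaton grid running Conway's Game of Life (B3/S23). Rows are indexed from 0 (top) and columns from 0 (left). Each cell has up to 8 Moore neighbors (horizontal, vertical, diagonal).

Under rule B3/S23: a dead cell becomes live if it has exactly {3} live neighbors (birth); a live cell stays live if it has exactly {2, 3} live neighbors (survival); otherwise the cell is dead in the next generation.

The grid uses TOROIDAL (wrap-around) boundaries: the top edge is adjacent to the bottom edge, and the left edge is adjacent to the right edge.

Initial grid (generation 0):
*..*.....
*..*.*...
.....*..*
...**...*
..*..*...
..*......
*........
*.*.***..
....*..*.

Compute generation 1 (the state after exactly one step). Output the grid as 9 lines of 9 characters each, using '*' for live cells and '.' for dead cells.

Answer: ...*....*
*.......*
*..*.*..*
...***...
..*.*....
.*.......
...*.*...
.*.****.*
.*..*.*.*

Derivation:
Simulating step by step:
Generation 0 (given above): 21 live cells
Generation 1: 26 live cells
(generation 1 grid is the final answer)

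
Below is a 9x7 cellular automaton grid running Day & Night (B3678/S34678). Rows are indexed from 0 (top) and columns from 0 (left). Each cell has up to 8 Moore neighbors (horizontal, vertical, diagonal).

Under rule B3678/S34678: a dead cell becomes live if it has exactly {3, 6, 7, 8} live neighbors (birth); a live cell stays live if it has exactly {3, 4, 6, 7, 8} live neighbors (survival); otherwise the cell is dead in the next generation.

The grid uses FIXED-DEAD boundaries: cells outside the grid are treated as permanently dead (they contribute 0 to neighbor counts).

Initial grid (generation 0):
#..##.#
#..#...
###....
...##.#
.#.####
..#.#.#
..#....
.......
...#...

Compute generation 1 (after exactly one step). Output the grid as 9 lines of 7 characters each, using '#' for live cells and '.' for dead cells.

Answer: .......
#..##..
.##.#..
#..##..
.....##
.##.#..
...#...
.......
.......

Derivation:
Simulating step by step:
Generation 0 (given above): 22 live cells
Generation 1: 15 live cells
(generation 1 grid is the final answer)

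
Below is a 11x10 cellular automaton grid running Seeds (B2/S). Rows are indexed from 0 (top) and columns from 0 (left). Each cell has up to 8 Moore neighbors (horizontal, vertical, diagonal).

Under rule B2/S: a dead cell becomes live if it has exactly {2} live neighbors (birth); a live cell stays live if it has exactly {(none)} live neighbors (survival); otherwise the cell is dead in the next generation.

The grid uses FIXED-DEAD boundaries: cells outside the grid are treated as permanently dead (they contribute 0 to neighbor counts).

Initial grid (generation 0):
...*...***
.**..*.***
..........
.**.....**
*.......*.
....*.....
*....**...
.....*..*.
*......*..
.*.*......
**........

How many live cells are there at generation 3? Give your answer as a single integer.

Answer: 34

Derivation:
Simulating step by step:
Generation 0 (given above): 28 live cells
Generation 1: 25 live cells
.*..*.....
...**.....
*..*..*...
*......*..
..**...*..
**....**..
.......*..
**..*.....
.**.*.*.*.
..........
..........
Generation 2: 22 live cells
..*..*....
**........
.**..*.*..
....*...*.
..........
...*......
..*..*..*.
......*.*.
.......*..
.***.*.*..
..........
Generation 3: 34 live cells
*.........
...***....
...**.*.*.
.***.***..
...**.....
..*.*.....
...**.*..*
.....*...*
.*.***....
....*...*.
.*.**.*...
Population at generation 3: 34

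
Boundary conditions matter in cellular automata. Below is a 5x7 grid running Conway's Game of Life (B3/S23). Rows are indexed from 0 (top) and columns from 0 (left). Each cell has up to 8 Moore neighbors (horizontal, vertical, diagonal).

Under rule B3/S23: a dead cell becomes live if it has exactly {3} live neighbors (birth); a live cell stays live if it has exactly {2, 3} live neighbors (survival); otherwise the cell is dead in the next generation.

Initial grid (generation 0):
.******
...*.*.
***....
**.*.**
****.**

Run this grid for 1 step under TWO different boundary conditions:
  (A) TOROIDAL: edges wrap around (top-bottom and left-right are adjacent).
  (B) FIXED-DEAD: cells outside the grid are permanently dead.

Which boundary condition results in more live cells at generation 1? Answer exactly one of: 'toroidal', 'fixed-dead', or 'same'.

Under TOROIDAL boundary, generation 1:
.......
.....*.
...*.*.
...*.*.
.......
Population = 5

Under FIXED-DEAD boundary, generation 1:
..**.**
*....**
*..*.**
...*.**
*..*.**
Population = 18

Comparison: toroidal=5, fixed-dead=18 -> fixed-dead

Answer: fixed-dead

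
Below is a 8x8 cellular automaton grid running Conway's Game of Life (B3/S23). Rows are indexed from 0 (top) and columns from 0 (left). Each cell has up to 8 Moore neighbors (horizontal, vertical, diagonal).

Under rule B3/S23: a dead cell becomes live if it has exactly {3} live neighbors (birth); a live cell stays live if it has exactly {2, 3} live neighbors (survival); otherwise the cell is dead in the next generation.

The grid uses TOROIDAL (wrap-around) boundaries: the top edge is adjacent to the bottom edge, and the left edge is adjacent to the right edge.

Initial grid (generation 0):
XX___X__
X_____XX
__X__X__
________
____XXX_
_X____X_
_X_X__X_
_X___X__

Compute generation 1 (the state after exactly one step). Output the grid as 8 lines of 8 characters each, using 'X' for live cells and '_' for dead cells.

Simulating step by step:
Generation 0 (given above): 18 live cells
Generation 1: 24 live cells
(generation 1 grid is the final answer)

Answer: _X___X__
X____XXX
______XX
____X_X_
_____XX_
__X_X_XX
XX___XX_
_X__XXX_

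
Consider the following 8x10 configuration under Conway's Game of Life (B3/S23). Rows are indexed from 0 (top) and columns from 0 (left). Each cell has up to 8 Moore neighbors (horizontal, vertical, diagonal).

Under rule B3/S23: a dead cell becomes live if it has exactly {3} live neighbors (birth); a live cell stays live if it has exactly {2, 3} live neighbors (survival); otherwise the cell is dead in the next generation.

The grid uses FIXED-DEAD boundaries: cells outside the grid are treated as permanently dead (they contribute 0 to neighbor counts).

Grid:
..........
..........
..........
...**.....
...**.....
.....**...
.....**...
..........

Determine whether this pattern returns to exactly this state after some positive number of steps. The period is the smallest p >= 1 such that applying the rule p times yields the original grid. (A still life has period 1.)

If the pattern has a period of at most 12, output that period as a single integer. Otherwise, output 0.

Answer: 2

Derivation:
Simulating and comparing each generation to the original:
Gen 0 (original, given above): 8 live cells
Gen 1: 6 live cells, differs from original
Gen 2: 8 live cells, MATCHES original -> period = 2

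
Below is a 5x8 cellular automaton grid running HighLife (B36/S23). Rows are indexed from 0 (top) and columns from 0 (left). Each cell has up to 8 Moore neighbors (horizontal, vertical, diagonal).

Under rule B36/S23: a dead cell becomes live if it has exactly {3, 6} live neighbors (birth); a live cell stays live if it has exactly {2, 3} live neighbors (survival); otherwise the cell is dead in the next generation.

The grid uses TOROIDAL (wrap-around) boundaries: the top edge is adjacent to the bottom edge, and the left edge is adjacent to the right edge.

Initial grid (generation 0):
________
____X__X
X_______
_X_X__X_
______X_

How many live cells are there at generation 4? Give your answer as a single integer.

Simulating step by step:
Generation 0 (given above): 7 live cells
Generation 1: 3 live cells
________
________
X______X
_______X
________
Generation 2: 4 live cells
________
________
X______X
X______X
________
Generation 3: 4 live cells
________
________
X______X
X______X
________
Generation 4: 4 live cells
________
________
X______X
X______X
________
Population at generation 4: 4

Answer: 4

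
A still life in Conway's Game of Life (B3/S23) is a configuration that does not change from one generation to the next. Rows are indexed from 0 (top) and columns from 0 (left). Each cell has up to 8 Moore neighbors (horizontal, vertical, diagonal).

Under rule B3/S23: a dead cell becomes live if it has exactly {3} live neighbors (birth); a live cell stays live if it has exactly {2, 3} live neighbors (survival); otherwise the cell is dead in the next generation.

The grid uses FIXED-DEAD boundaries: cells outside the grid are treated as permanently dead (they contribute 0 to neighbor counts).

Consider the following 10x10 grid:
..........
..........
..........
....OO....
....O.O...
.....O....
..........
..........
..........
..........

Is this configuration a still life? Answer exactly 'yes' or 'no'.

Compute generation 1 and compare to generation 0 (given above):
Generation 1:
..........
..........
..........
....OO....
....O.O...
.....O....
..........
..........
..........
..........
The grids are IDENTICAL -> still life.

Answer: yes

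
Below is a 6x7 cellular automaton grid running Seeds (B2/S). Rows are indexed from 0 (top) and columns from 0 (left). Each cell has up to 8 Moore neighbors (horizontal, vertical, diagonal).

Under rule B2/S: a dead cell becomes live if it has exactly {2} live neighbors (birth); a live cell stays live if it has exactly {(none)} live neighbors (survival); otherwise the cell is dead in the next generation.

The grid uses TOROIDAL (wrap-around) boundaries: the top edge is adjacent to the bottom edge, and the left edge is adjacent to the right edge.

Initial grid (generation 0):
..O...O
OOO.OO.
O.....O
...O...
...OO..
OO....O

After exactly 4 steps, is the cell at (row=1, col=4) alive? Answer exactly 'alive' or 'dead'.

Simulating step by step:
Generation 0 (given above): 15 live cells
Generation 1: 9 live cells
....O..
.......
.......
O.O..OO
.O...OO
....O..
Generation 2: 11 live cells
...O.O.
.......
OO...O.
....O..
..OO...
O..O..O
Generation 3: 17 live cells
O.O....
OOO..O.
....O.O
O....OO
OO...OO
.O...O.
Generation 4: 8 live cells
...OOO.
....O..
..OO...
.......
..O....
....O..

Cell (1,4) at generation 4: 1 -> alive

Answer: alive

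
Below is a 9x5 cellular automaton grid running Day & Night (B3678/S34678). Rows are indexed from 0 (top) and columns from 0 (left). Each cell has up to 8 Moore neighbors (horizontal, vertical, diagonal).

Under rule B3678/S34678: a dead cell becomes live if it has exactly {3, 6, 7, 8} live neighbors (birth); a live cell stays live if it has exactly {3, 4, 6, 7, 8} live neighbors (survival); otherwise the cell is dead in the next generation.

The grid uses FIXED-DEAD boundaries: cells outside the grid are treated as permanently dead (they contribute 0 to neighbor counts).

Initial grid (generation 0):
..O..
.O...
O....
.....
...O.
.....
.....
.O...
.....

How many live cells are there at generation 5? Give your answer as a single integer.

Answer: 0

Derivation:
Simulating step by step:
Generation 0 (given above): 5 live cells
Generation 1: 0 live cells
.....
.....
.....
.....
.....
.....
.....
.....
.....
Generation 2: 0 live cells
.....
.....
.....
.....
.....
.....
.....
.....
.....
Generation 3: 0 live cells
.....
.....
.....
.....
.....
.....
.....
.....
.....
Generation 4: 0 live cells
.....
.....
.....
.....
.....
.....
.....
.....
.....
Generation 5: 0 live cells
.....
.....
.....
.....
.....
.....
.....
.....
.....
Population at generation 5: 0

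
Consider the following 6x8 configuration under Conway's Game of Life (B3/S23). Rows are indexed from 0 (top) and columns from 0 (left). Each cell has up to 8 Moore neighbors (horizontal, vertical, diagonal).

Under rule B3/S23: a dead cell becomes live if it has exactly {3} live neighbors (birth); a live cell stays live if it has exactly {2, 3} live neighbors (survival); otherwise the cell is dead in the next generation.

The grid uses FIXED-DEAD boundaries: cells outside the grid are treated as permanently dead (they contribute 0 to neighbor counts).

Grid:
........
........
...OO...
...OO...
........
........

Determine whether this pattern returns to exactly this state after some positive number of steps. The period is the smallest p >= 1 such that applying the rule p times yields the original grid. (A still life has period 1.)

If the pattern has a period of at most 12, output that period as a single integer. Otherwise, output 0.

Simulating and comparing each generation to the original:
Gen 0 (original, given above): 4 live cells
Gen 1: 4 live cells, MATCHES original -> period = 1

Answer: 1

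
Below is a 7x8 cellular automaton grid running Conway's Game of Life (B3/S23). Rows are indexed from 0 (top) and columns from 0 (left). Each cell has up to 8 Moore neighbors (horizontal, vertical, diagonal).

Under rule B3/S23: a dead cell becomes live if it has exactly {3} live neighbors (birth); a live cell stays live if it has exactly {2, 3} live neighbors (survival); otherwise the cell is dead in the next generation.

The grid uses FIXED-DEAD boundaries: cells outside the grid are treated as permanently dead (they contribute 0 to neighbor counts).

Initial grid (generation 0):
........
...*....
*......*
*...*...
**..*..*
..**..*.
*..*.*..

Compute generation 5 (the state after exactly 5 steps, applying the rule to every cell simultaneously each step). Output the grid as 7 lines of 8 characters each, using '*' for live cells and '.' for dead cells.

Simulating step by step:
Generation 0 (given above): 15 live cells
Generation 1: 14 live cells
........
........
........
*.......
***.**..
*.**.**.
..***...
Generation 2: 12 live cells
........
........
........
*.......
*.*.***.
*.....*.
.**.**..
Generation 3: 10 live cells
........
........
........
.*...*..
*....**.
*.*...*.
.*...*..
Generation 4: 8 live cells
........
........
........
.....**.
*....**.
*.....*.
.*......
Generation 5: 7 live cells
(generation 5 grid is the final answer)

Answer: ........
........
........
.....**.
.......*
**...**.
........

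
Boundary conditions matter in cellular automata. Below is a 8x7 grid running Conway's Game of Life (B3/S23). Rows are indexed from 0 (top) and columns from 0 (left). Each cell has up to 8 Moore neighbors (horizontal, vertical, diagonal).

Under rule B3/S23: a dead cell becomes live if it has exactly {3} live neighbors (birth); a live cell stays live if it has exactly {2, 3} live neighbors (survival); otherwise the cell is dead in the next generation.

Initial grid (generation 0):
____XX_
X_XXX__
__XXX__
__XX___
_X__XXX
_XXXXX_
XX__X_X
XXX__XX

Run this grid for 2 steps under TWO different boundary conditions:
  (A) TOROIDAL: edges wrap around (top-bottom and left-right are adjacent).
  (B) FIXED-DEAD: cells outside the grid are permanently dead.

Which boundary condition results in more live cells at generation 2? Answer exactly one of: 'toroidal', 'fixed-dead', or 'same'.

Under TOROIDAL boundary, generation 2:
_X_X___
_______
_XX____
_X_____
XX_____
X______
_______
_______
Population = 8

Under FIXED-DEAD boundary, generation 2:
_______
_______
_XX____
_______
_______
_______
_____XX
_____XX
Population = 6

Comparison: toroidal=8, fixed-dead=6 -> toroidal

Answer: toroidal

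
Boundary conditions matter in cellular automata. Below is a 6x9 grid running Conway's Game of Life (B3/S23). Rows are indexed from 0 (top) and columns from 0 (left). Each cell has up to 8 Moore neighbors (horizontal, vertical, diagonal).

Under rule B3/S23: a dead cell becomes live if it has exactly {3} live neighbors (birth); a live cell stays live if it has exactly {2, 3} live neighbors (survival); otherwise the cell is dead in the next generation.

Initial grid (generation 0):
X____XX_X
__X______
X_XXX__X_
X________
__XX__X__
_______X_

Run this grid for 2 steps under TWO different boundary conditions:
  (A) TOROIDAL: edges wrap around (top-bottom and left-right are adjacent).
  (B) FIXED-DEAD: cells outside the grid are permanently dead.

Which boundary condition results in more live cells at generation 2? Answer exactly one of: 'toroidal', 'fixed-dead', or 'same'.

Under TOROIDAL boundary, generation 2:
X___X____
XXX_XX___
XXX___X_X
___X_____
_______XX
________X
Population = 16

Under FIXED-DEAD boundary, generation 2:
_____XX__
__X_XXX__
__X___X__
___X_____
_________
_________
Population = 9

Comparison: toroidal=16, fixed-dead=9 -> toroidal

Answer: toroidal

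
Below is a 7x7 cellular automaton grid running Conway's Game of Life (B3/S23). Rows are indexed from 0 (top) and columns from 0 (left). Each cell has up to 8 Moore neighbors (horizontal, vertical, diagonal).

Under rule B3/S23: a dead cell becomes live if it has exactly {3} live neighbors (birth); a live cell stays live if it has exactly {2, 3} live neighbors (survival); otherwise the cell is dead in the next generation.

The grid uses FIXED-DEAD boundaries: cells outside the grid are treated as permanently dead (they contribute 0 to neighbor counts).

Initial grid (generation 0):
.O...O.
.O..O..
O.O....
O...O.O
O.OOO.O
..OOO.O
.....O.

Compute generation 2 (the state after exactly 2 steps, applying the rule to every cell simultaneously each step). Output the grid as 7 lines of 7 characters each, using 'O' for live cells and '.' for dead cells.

Answer: .O.....
OOO....
O..OO..
..O.OO.
..O..O.
.OO.O.O
..OOOO.

Derivation:
Simulating step by step:
Generation 0 (given above): 19 live cells
Generation 1: 17 live cells
.......
OOO....
O..O.O.
O.O.O..
..O...O
.OO...O
...OOO.
Generation 2: 20 live cells
(generation 2 grid is the final answer)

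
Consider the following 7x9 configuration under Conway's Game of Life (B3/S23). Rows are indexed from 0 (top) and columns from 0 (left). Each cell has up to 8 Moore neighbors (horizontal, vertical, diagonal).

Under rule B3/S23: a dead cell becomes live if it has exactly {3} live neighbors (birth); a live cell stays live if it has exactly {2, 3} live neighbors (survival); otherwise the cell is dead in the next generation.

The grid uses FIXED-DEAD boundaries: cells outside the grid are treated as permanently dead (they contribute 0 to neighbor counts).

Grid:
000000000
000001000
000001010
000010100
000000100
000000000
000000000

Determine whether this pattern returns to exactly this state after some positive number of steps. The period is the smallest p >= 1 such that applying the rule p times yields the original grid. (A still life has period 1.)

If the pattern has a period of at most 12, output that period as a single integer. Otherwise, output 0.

Simulating and comparing each generation to the original:
Gen 0 (original, given above): 6 live cells
Gen 1: 6 live cells, differs from original
Gen 2: 6 live cells, MATCHES original -> period = 2

Answer: 2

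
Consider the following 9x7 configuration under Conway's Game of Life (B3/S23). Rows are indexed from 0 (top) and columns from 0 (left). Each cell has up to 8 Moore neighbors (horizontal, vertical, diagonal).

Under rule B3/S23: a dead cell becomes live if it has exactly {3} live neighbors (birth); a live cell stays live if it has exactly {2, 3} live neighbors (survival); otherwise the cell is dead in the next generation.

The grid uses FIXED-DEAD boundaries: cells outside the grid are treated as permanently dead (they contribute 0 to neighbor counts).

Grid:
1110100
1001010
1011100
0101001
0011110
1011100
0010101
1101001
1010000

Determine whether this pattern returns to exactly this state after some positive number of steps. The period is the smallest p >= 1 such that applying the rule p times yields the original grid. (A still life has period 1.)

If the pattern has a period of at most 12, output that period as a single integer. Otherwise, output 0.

Answer: 0

Derivation:
Simulating and comparing each generation to the original:
Gen 0 (original, given above): 31 live cells
Gen 1: 18 live cells, differs from original
Gen 2: 16 live cells, differs from original
Gen 3: 9 live cells, differs from original
Gen 4: 7 live cells, differs from original
Gen 5: 6 live cells, differs from original
Gen 6: 4 live cells, differs from original
Gen 7: 4 live cells, differs from original
Gen 8: 4 live cells, differs from original
Gen 9: 4 live cells, differs from original
Gen 10: 4 live cells, differs from original
Gen 11: 4 live cells, differs from original
Gen 12: 4 live cells, differs from original
No period found within 12 steps.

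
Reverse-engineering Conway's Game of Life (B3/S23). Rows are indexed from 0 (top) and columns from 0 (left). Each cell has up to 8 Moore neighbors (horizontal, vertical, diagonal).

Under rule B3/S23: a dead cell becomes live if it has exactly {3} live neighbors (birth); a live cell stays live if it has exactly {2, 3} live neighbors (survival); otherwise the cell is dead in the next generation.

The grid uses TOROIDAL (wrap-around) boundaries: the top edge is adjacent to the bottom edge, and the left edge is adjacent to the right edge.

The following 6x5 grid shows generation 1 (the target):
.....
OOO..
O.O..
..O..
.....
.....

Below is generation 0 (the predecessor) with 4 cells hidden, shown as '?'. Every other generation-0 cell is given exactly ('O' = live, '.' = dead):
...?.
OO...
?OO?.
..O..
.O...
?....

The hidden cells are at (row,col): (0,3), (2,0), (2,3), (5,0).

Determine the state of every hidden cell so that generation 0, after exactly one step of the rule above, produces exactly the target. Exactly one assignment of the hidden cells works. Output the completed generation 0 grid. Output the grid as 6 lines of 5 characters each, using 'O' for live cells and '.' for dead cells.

Answer: .....
OO...
.OO..
..O..
.O...
.....

Derivation:
Hidden generation-0 cells (in order): (0,3), (2,0), (2,3), (5,0).
A hidden cell only influences target cells in its own 3x3 neighborhood. Try each of the 2^4 = 16 assignments, step the completed generation 0 forward once under B3/S23, and compare with the target:
  (0,3)=. (2,0)=. (2,3)=. (5,0)=. -> step reproduces the target at every cell -> ACCEPT
  (0,3)=. (2,0)=. (2,3)=. (5,0)=O -> step gives (0,0)='O' but target has '.' -> reject
  (0,3)=. (2,0)=. (2,3)=O (5,0)=. -> step gives (1,2)='.' but target has 'O' -> reject
  (0,3)=. (2,0)=. (2,3)=O (5,0)=O -> step gives (0,0)='O' but target has '.' -> reject
  (0,3)=. (2,0)=O (2,3)=. (5,0)=. -> step gives (1,1)='.' but target has 'O' -> reject
  (0,3)=. (2,0)=O (2,3)=. (5,0)=O -> step gives (0,0)='O' but target has '.' -> reject
  (0,3)=. (2,0)=O (2,3)=O (5,0)=. -> step gives (1,1)='.' but target has 'O' -> reject
  (0,3)=. (2,0)=O (2,3)=O (5,0)=O -> step gives (0,0)='O' but target has '.' -> reject
  (0,3)=O (2,0)=. (2,3)=. (5,0)=. -> step gives (1,2)='.' but target has 'O' -> reject
  (0,3)=O (2,0)=. (2,3)=. (5,0)=O -> step gives (0,0)='O' but target has '.' -> reject
  (0,3)=O (2,0)=. (2,3)=O (5,0)=. -> step gives (1,2)='.' but target has 'O' -> reject
  (0,3)=O (2,0)=. (2,3)=O (5,0)=O -> step gives (0,0)='O' but target has '.' -> reject
  (0,3)=O (2,0)=O (2,3)=. (5,0)=. -> step gives (1,1)='.' but target has 'O' -> reject
  (0,3)=O (2,0)=O (2,3)=. (5,0)=O -> step gives (0,0)='O' but target has '.' -> reject
  (0,3)=O (2,0)=O (2,3)=O (5,0)=. -> step gives (1,1)='.' but target has 'O' -> reject
  (0,3)=O (2,0)=O (2,3)=O (5,0)=O -> step gives (0,0)='O' but target has '.' -> reject
Unique solution: (0,3)=dead, (2,0)=dead, (2,3)=dead, (5,0)=dead.
Check: live-neighbor counts of every cell in the completed generation 0:
22101
23311
34321
24320
11210
11100
Applying B3/S23 to generation 0 with these counts gives:
.....
OOO..
O.O..
..O..
.....
.....
which matches the target exactly.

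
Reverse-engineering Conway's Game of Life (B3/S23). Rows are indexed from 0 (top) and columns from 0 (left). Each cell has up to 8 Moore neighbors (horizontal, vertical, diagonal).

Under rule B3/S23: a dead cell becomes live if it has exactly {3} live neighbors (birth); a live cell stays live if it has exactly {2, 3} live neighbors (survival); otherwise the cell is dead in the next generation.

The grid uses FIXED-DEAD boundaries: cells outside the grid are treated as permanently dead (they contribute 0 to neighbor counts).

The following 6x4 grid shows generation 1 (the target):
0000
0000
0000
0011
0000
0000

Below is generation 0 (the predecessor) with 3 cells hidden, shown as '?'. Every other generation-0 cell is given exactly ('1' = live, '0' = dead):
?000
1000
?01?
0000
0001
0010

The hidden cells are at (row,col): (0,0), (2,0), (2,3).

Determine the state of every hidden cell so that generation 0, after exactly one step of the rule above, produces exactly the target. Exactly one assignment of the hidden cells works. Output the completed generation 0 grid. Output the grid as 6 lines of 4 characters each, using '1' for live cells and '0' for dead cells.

Answer: 0000
1000
0011
0000
0001
0010

Derivation:
Hidden generation-0 cells (in order): (0,0), (2,0), (2,3).
A hidden cell only influences target cells in its own 3x3 neighborhood. Try each of the 2^3 = 8 assignments, step the completed generation 0 forward once under B3/S23, and compare with the target:
  (0,0)=0 (2,0)=0 (2,3)=0 -> step gives (3,2)='0' but target has '1' -> reject
  (0,0)=0 (2,0)=0 (2,3)=1 -> step reproduces the target at every cell -> ACCEPT
  (0,0)=0 (2,0)=1 (2,3)=0 -> step gives (1,1)='1' but target has '0' -> reject
  (0,0)=0 (2,0)=1 (2,3)=1 -> step gives (1,1)='1' but target has '0' -> reject
  (0,0)=1 (2,0)=0 (2,3)=0 -> step gives (1,1)='1' but target has '0' -> reject
  (0,0)=1 (2,0)=0 (2,3)=1 -> step gives (1,1)='1' but target has '0' -> reject
  (0,0)=1 (2,0)=1 (2,3)=0 -> step gives (1,0)='1' but target has '0' -> reject
  (0,0)=1 (2,0)=1 (2,3)=1 -> step gives (1,0)='1' but target has '0' -> reject
Unique solution: (0,0)=dead, (2,0)=dead, (2,3)=live.
Check: live-neighbor counts of every cell in the completed generation 0:
1100
0222
1211
0133
0121
0112
Applying B3/S23 to generation 0 with these counts gives:
0000
0000
0000
0011
0000
0000
which matches the target exactly.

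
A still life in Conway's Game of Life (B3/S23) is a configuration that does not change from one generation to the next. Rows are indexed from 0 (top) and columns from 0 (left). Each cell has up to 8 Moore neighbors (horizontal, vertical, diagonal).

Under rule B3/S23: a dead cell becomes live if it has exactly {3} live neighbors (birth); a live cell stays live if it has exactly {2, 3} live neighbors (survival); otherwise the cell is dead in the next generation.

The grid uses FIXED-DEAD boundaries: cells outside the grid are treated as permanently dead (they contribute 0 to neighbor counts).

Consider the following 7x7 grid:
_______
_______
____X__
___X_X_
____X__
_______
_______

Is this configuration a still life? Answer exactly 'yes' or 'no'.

Answer: yes

Derivation:
Compute generation 1 and compare to generation 0 (given above):
Generation 1:
_______
_______
____X__
___X_X_
____X__
_______
_______
The grids are IDENTICAL -> still life.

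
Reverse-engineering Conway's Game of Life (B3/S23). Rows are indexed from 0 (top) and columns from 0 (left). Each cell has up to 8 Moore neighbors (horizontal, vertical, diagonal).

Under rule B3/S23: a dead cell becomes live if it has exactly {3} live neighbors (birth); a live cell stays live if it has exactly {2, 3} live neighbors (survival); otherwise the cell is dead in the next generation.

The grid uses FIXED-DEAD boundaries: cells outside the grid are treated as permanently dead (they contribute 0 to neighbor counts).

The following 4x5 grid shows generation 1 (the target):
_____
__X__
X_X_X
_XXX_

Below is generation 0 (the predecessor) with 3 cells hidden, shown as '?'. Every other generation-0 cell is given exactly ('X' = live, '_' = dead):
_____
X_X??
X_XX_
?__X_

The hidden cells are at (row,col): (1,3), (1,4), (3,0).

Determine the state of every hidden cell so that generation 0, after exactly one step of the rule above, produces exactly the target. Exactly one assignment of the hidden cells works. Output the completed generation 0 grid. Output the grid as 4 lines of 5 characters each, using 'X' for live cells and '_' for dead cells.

Hidden generation-0 cells (in order): (1,3), (1,4), (3,0).
A hidden cell only influences target cells in its own 3x3 neighborhood. Try each of the 2^3 = 8 assignments, step the completed generation 0 forward once under B3/S23, and compare with the target:
  (1,3)=_ (1,4)=_ (3,0)=_ -> step gives (1,3)='X' but target has '_' -> reject
  (1,3)=_ (1,4)=_ (3,0)=X -> step gives (1,3)='X' but target has '_' -> reject
  (1,3)=_ (1,4)=X (3,0)=_ -> step gives (2,0)='_' but target has 'X' -> reject
  (1,3)=_ (1,4)=X (3,0)=X -> step reproduces the target at every cell -> ACCEPT
  (1,3)=X (1,4)=_ (3,0)=_ -> step gives (1,3)='X' but target has '_' -> reject
  (1,3)=X (1,4)=_ (3,0)=X -> step gives (1,3)='X' but target has '_' -> reject
  (1,3)=X (1,4)=X (3,0)=_ -> step gives (0,3)='X' but target has '_' -> reject
  (1,3)=X (1,4)=X (3,0)=X -> step gives (0,3)='X' but target has '_' -> reject
Unique solution: (1,3)=dead, (1,4)=live, (3,0)=live.
Check: live-neighbor counts of every cell in the completed generation 0:
12121
14241
25343
13322
Applying B3/S23 to generation 0 with these counts gives:
_____
__X__
X_X_X
_XXX_
which matches the target exactly.

Answer: _____
X_X_X
X_XX_
X__X_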